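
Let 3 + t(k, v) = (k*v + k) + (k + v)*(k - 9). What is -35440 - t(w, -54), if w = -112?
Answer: -61459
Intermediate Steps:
t(k, v) = -3 + k + k*v + (-9 + k)*(k + v) (t(k, v) = -3 + ((k*v + k) + (k + v)*(k - 9)) = -3 + ((k + k*v) + (k + v)*(-9 + k)) = -3 + ((k + k*v) + (-9 + k)*(k + v)) = -3 + (k + k*v + (-9 + k)*(k + v)) = -3 + k + k*v + (-9 + k)*(k + v))
-35440 - t(w, -54) = -35440 - (-3 + (-112)² - 9*(-54) - 8*(-112) + 2*(-112)*(-54)) = -35440 - (-3 + 12544 + 486 + 896 + 12096) = -35440 - 1*26019 = -35440 - 26019 = -61459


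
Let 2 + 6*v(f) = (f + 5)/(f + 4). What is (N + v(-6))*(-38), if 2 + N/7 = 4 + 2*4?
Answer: -5301/2 ≈ -2650.5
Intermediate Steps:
v(f) = -⅓ + (5 + f)/(6*(4 + f)) (v(f) = -⅓ + ((f + 5)/(f + 4))/6 = -⅓ + ((5 + f)/(4 + f))/6 = -⅓ + (5 + f)/(6*(4 + f)))
N = 70 (N = -14 + 7*(4 + 2*4) = -14 + 7*(4 + 8) = -14 + 7*12 = -14 + 84 = 70)
(N + v(-6))*(-38) = (70 + (-3 - 1*(-6))/(6*(4 - 6)))*(-38) = (70 + (⅙)*(-3 + 6)/(-2))*(-38) = (70 + (⅙)*(-½)*3)*(-38) = (70 - ¼)*(-38) = (279/4)*(-38) = -5301/2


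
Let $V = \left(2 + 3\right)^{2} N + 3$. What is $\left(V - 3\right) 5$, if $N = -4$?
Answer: $-500$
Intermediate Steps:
$V = -97$ ($V = \left(2 + 3\right)^{2} \left(-4\right) + 3 = 5^{2} \left(-4\right) + 3 = 25 \left(-4\right) + 3 = -100 + 3 = -97$)
$\left(V - 3\right) 5 = \left(-97 - 3\right) 5 = \left(-100\right) 5 = -500$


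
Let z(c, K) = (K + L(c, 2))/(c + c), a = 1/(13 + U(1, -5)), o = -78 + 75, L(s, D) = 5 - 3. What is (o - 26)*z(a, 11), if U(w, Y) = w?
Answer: -2639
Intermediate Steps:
L(s, D) = 2
o = -3
a = 1/14 (a = 1/(13 + 1) = 1/14 ≈ 0.071429)
z(c, K) = (2 + K)/(2*c) (z(c, K) = (K + 2)/(c + c) = (2 + K)/((2*c)) = (2 + K)*(1/(2*c)) = (2 + K)/(2*c))
(o - 26)*z(a, 11) = (-3 - 26)*((2 + 11)/(2*(1/14))) = -29*14*13/2 = -29*91 = -2639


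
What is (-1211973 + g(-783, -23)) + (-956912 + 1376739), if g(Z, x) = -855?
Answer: -793001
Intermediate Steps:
(-1211973 + g(-783, -23)) + (-956912 + 1376739) = (-1211973 - 855) + (-956912 + 1376739) = -1212828 + 419827 = -793001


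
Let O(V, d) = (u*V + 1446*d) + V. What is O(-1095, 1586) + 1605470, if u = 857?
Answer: 2959316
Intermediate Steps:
O(V, d) = 858*V + 1446*d (O(V, d) = (857*V + 1446*d) + V = 858*V + 1446*d)
O(-1095, 1586) + 1605470 = (858*(-1095) + 1446*1586) + 1605470 = (-939510 + 2293356) + 1605470 = 1353846 + 1605470 = 2959316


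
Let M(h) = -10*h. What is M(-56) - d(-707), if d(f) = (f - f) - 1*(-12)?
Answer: 548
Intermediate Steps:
d(f) = 12 (d(f) = 0 + 12 = 12)
M(-56) - d(-707) = -10*(-56) - 1*12 = 560 - 12 = 548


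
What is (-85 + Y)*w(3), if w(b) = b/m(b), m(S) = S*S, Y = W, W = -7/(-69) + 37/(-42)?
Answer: -9207/322 ≈ -28.593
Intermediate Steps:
W = -251/322 (W = -7*(-1/69) + 37*(-1/42) = 7/69 - 37/42 = -251/322 ≈ -0.77950)
Y = -251/322 ≈ -0.77950
m(S) = S**2
w(b) = 1/b (w(b) = b/(b**2) = b/b**2 = 1/b)
(-85 + Y)*w(3) = (-85 - 251/322)/3 = -27621/322*1/3 = -9207/322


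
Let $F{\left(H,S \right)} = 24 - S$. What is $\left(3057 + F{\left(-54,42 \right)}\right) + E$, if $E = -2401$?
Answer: $638$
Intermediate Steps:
$\left(3057 + F{\left(-54,42 \right)}\right) + E = \left(3057 + \left(24 - 42\right)\right) - 2401 = \left(3057 - 18\right) - 2401 = 3039 - 2401 = 638$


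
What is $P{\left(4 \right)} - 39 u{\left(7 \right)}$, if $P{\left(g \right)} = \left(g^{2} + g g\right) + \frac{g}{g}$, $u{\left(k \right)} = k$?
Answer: $-240$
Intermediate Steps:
$P{\left(g \right)} = 1 + 2 g^{2}$ ($P{\left(g \right)} = \left(g^{2} + g^{2}\right) + 1 = 2 g^{2} + 1 = 1 + 2 g^{2}$)
$P{\left(4 \right)} - 39 u{\left(7 \right)} = \left(1 + 2 \cdot 4^{2}\right) - 273 = \left(1 + 2 \cdot 16\right) - 273 = \left(1 + 32\right) - 273 = 33 - 273 = -240$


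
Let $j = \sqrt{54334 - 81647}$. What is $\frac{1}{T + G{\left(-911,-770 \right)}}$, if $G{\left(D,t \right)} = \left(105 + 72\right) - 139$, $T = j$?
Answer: $\frac{38}{28757} - \frac{i \sqrt{27313}}{28757} \approx 0.0013214 - 0.005747 i$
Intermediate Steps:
$j = i \sqrt{27313}$ ($j = \sqrt{-27313} = i \sqrt{27313} \approx 165.27 i$)
$T = i \sqrt{27313} \approx 165.27 i$
$G{\left(D,t \right)} = 38$ ($G{\left(D,t \right)} = 177 - 139 = 38$)
$\frac{1}{T + G{\left(-911,-770 \right)}} = \frac{1}{i \sqrt{27313} + 38} = \frac{1}{38 + i \sqrt{27313}}$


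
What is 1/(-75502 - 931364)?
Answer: -1/1006866 ≈ -9.9318e-7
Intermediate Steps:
1/(-75502 - 931364) = 1/(-1006866) = -1/1006866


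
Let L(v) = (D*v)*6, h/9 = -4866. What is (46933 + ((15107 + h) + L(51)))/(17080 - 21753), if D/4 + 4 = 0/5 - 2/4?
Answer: -12738/4673 ≈ -2.7259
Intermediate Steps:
h = -43794 (h = 9*(-4866) = -43794)
D = -18 (D = -16 + 4*(0/5 - 2/4) = -16 + 4*(0*(⅕) - 2*¼) = -16 + 4*(0 - ½) = -16 + 4*(-½) = -16 - 2 = -18)
L(v) = -108*v (L(v) = -18*v*6 = -108*v)
(46933 + ((15107 + h) + L(51)))/(17080 - 21753) = (46933 + ((15107 - 43794) - 108*51))/(17080 - 21753) = (46933 + (-28687 - 5508))/(-4673) = (46933 - 34195)*(-1/4673) = 12738*(-1/4673) = -12738/4673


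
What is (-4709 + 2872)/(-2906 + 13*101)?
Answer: 1837/1593 ≈ 1.1532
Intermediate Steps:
(-4709 + 2872)/(-2906 + 13*101) = -1837/(-2906 + 1313) = -1837/(-1593) = -1837*(-1/1593) = 1837/1593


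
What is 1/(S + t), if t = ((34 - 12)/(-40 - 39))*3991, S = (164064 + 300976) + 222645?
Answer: 79/54239313 ≈ 1.4565e-6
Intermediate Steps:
S = 687685 (S = 465040 + 222645 = 687685)
t = -87802/79 (t = (22/(-79))*3991 = (22*(-1/79))*3991 = -22/79*3991 = -87802/79 ≈ -1111.4)
1/(S + t) = 1/(687685 - 87802/79) = 1/(54239313/79) = 79/54239313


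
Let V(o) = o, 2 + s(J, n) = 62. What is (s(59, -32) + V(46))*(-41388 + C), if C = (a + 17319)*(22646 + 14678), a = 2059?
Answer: 76661646904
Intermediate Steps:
s(J, n) = 60 (s(J, n) = -2 + 62 = 60)
C = 723264472 (C = (2059 + 17319)*(22646 + 14678) = 19378*37324 = 723264472)
(s(59, -32) + V(46))*(-41388 + C) = (60 + 46)*(-41388 + 723264472) = 106*723223084 = 76661646904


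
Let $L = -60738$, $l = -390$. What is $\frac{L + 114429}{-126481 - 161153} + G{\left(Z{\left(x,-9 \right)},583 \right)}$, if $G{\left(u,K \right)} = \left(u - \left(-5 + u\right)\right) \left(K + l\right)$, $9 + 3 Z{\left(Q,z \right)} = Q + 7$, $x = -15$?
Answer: $\frac{92504373}{95878} \approx 964.81$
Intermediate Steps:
$Z{\left(Q,z \right)} = - \frac{2}{3} + \frac{Q}{3}$ ($Z{\left(Q,z \right)} = -3 + \frac{Q + 7}{3} = -3 + \frac{7 + Q}{3} = -3 + \left(\frac{7}{3} + \frac{Q}{3}\right) = - \frac{2}{3} + \frac{Q}{3}$)
$G{\left(u,K \right)} = -1950 + 5 K$ ($G{\left(u,K \right)} = \left(u - \left(-5 + u\right)\right) \left(K - 390\right) = 5 \left(-390 + K\right) = -1950 + 5 K$)
$\frac{L + 114429}{-126481 - 161153} + G{\left(Z{\left(x,-9 \right)},583 \right)} = \frac{-60738 + 114429}{-126481 - 161153} + \left(-1950 + 5 \cdot 583\right) = \frac{53691}{-287634} + \left(-1950 + 2915\right) = 53691 \left(- \frac{1}{287634}\right) + 965 = - \frac{17897}{95878} + 965 = \frac{92504373}{95878}$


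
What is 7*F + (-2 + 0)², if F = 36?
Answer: 256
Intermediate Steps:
7*F + (-2 + 0)² = 7*36 + (-2 + 0)² = 252 + (-2)² = 252 + 4 = 256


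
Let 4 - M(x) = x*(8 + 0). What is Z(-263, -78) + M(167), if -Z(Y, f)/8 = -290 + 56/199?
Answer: 196164/199 ≈ 985.75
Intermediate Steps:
M(x) = 4 - 8*x (M(x) = 4 - x*(8 + 0) = 4 - x*8 = 4 - 8*x)
Z(Y, f) = 461232/199 (Z(Y, f) = -8*(-290 + 56/199) = -8*(-57654/199) = 461232/199)
Z(-263, -78) + M(167) = 461232/199 + (4 - 8*167) = 461232/199 + (4 - 1336) = 461232/199 - 1332 = 196164/199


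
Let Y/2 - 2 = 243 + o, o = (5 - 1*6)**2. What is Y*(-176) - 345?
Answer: -86937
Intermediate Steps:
o = 1 (o = (5 - 6)**2 = (-1)**2 = 1)
Y = 492 (Y = 4 + 2*(243 + 1) = 4 + 2*244 = 4 + 488 = 492)
Y*(-176) - 345 = 492*(-176) - 345 = -86592 - 345 = -86937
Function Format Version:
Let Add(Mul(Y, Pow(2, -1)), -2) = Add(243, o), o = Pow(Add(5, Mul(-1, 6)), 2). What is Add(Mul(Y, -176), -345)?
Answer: -86937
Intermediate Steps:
o = 1 (o = Pow(Add(5, -6), 2) = Pow(-1, 2) = 1)
Y = 492 (Y = Add(4, Mul(2, Add(243, 1))) = Add(4, Mul(2, 244)) = Add(4, 488) = 492)
Add(Mul(Y, -176), -345) = Add(Mul(492, -176), -345) = Add(-86592, -345) = -86937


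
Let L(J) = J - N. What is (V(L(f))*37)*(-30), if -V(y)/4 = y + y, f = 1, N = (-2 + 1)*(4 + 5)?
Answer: 88800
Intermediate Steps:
N = -9 (N = -1*9 = -9)
L(J) = 9 + J (L(J) = J - 1*(-9) = J + 9 = 9 + J)
V(y) = -8*y (V(y) = -4*(y + y) = -8*y)
(V(L(f))*37)*(-30) = (-8*(9 + 1)*37)*(-30) = (-8*10*37)*(-30) = -80*37*(-30) = -2960*(-30) = 88800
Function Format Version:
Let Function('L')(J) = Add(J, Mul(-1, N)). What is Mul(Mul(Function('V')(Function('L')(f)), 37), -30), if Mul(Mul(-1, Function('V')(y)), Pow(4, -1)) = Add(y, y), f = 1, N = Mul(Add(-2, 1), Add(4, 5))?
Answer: 88800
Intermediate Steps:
N = -9 (N = Mul(-1, 9) = -9)
Function('L')(J) = Add(9, J) (Function('L')(J) = Add(J, Mul(-1, -9)) = Add(J, 9) = Add(9, J))
Function('V')(y) = Mul(-8, y) (Function('V')(y) = Mul(-4, Add(y, y)) = Mul(-4, Mul(2, y)) = Mul(-8, y))
Mul(Mul(Function('V')(Function('L')(f)), 37), -30) = Mul(Mul(Mul(-8, Add(9, 1)), 37), -30) = Mul(Mul(Mul(-8, 10), 37), -30) = Mul(Mul(-80, 37), -30) = Mul(-2960, -30) = 88800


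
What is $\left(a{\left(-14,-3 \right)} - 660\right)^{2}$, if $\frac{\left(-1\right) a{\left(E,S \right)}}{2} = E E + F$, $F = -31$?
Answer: $980100$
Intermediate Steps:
$a{\left(E,S \right)} = 62 - 2 E^{2}$ ($a{\left(E,S \right)} = - 2 \left(E E - 31\right) = - 2 \left(E^{2} - 31\right) = - 2 \left(-31 + E^{2}\right) = 62 - 2 E^{2}$)
$\left(a{\left(-14,-3 \right)} - 660\right)^{2} = \left(\left(62 - 2 \left(-14\right)^{2}\right) - 660\right)^{2} = \left(\left(62 - 392\right) - 660\right)^{2} = \left(-330 - 660\right)^{2} = \left(-990\right)^{2} = 980100$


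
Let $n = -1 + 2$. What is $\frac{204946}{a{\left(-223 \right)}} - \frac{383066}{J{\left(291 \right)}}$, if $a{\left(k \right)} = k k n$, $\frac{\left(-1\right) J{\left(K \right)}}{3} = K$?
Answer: $\frac{19228406972}{43413417} \approx 442.91$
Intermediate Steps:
$n = 1$
$J{\left(K \right)} = - 3 K$
$a{\left(k \right)} = k^{2}$ ($a{\left(k \right)} = k k 1 = k^{2} \cdot 1 = k^{2}$)
$\frac{204946}{a{\left(-223 \right)}} - \frac{383066}{J{\left(291 \right)}} = \frac{204946}{\left(-223\right)^{2}} - \frac{383066}{\left(-3\right) 291} = \frac{204946}{49729} - \frac{383066}{-873} = 204946 \cdot \frac{1}{49729} - - \frac{383066}{873} = \frac{204946}{49729} + \frac{383066}{873} = \frac{19228406972}{43413417}$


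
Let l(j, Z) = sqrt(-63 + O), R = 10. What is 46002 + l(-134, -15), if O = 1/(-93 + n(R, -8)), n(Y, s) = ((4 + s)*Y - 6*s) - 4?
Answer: 46002 + 2*I*sqrt(124778)/89 ≈ 46002.0 + 7.938*I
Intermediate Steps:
n(Y, s) = -4 - 6*s + Y*(4 + s) (n(Y, s) = (Y*(4 + s) - 6*s) - 4 = (-6*s + Y*(4 + s)) - 4 = -4 - 6*s + Y*(4 + s))
O = -1/89 (O = 1/(-93 + (-4 - 6*(-8) + 4*10 + 10*(-8))) = 1/(-93 + (-4 + 48 + 40 - 80)) = 1/(-93 + 4) = 1/(-89) = -1/89 ≈ -0.011236)
l(j, Z) = 2*I*sqrt(124778)/89 (l(j, Z) = sqrt(-63 - 1/89) = sqrt(-5608/89) = 2*I*sqrt(124778)/89)
46002 + l(-134, -15) = 46002 + 2*I*sqrt(124778)/89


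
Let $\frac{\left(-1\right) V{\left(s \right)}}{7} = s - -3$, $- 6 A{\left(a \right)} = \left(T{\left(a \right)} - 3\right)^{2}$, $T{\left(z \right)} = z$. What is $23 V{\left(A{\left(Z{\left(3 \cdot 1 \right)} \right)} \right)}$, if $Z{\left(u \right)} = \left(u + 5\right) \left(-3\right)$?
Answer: $\frac{38157}{2} \approx 19079.0$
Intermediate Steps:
$Z{\left(u \right)} = -15 - 3 u$ ($Z{\left(u \right)} = \left(5 + u\right) \left(-3\right) = -15 - 3 u$)
$A{\left(a \right)} = - \frac{\left(-3 + a\right)^{2}}{6}$ ($A{\left(a \right)} = - \frac{\left(a - 3\right)^{2}}{6} = - \frac{\left(-3 + a\right)^{2}}{6}$)
$V{\left(s \right)} = -21 - 7 s$ ($V{\left(s \right)} = - 7 \left(s - -3\right) = - 7 \left(s + 3\right) = - 7 \left(3 + s\right) = -21 - 7 s$)
$23 V{\left(A{\left(Z{\left(3 \cdot 1 \right)} \right)} \right)} = 23 \left(-21 - 7 \left(- \frac{\left(-3 - \left(15 + 3 \cdot 3 \cdot 1\right)\right)^{2}}{6}\right)\right) = 23 \left(-21 - 7 \left(- \frac{\left(-3 - 24\right)^{2}}{6}\right)\right) = 23 \left(-21 - 7 \left(- \frac{\left(-27\right)^{2}}{6}\right)\right) = 23 \left(-21 - 7 \left(\left(- \frac{1}{6}\right) 729\right)\right) = 23 \left(-21 - - \frac{1701}{2}\right) = 23 \left(-21 + \frac{1701}{2}\right) = 23 \cdot \frac{1659}{2} = \frac{38157}{2}$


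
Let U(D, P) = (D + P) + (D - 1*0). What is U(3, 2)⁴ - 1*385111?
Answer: -381015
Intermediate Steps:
U(D, P) = P + 2*D (U(D, P) = (D + P) + (D + 0) = (D + P) + D = P + 2*D)
U(3, 2)⁴ - 1*385111 = (2 + 2*3)⁴ - 1*385111 = (2 + 6)⁴ - 385111 = 8⁴ - 385111 = 4096 - 385111 = -381015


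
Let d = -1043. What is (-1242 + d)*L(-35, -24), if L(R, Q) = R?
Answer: 79975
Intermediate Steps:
(-1242 + d)*L(-35, -24) = (-1242 - 1043)*(-35) = -2285*(-35) = 79975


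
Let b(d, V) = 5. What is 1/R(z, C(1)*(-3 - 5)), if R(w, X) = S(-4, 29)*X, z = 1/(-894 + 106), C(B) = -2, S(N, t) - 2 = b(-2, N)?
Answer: 1/112 ≈ 0.0089286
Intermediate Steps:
S(N, t) = 7 (S(N, t) = 2 + 5 = 7)
z = -1/788 (z = 1/(-788) = -1/788 ≈ -0.0012690)
R(w, X) = 7*X
1/R(z, C(1)*(-3 - 5)) = 1/(7*(-2*(-3 - 5))) = 1/(7*(-2*(-8))) = 1/(7*16) = 1/112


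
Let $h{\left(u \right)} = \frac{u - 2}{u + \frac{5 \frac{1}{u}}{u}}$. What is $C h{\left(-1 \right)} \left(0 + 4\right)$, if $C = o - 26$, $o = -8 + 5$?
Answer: $87$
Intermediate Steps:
$o = -3$
$h{\left(u \right)} = \frac{-2 + u}{u + \frac{5}{u^{2}}}$
$C = -29$ ($C = -3 - 26 = -29$)
$C h{\left(-1 \right)} \left(0 + 4\right) = - 29 \frac{\left(-1\right)^{2} \left(-2 - 1\right)}{5 + \left(-1\right)^{3}} \left(0 + 4\right) = - 29 \cdot 1 \frac{1}{5 - 1} \left(-3\right) 4 = - 29 \cdot 1 \cdot \frac{1}{4} \left(-3\right) 4 = - 29 \left(\left(- \frac{3}{4}\right) 4\right) = \left(-29\right) \left(-3\right) = 87$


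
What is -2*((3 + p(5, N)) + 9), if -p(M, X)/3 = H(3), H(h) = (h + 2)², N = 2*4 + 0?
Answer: 126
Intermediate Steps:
N = 8 (N = 8 + 0 = 8)
H(h) = (2 + h)²
p(M, X) = -75 (p(M, X) = -3*(2 + 3)² = -3*5² = -3*25 = -75)
-2*((3 + p(5, N)) + 9) = -2*((3 - 75) + 9) = -2*(-72 + 9) = -2*(-63) = 126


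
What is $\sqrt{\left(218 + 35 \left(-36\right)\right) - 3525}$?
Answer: $i \sqrt{4567} \approx 67.58 i$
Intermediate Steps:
$\sqrt{\left(218 + 35 \left(-36\right)\right) - 3525} = \sqrt{\left(218 - 1260\right) - 3525} = \sqrt{-1042 - 3525} = \sqrt{-4567} = i \sqrt{4567}$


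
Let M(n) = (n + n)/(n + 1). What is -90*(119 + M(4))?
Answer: -10854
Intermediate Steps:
M(n) = 2*n/(1 + n) (M(n) = (2*n)/(1 + n) = 2*n/(1 + n))
-90*(119 + M(4)) = -90*(119 + 2*4/(1 + 4)) = -90*(119 + 2*4/5) = -90*(119 + 2*4*(⅕)) = -90*(119 + 8/5) = -90*603/5 = -10854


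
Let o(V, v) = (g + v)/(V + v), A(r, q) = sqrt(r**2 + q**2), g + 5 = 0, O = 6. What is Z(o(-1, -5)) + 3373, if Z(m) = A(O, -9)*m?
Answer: 3373 + 5*sqrt(13) ≈ 3391.0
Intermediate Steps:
g = -5 (g = -5 + 0 = -5)
A(r, q) = sqrt(q**2 + r**2)
o(V, v) = (-5 + v)/(V + v)
Z(m) = 3*m*sqrt(13) (Z(m) = sqrt((-9)**2 + 6**2)*m = sqrt(81 + 36)*m = sqrt(117)*m = (3*sqrt(13))*m = 3*m*sqrt(13))
Z(o(-1, -5)) + 3373 = 3*((-5 - 5)/(-1 - 5))*sqrt(13) + 3373 = 3*(-10/(-6))*sqrt(13) + 3373 = 3*(-1/6*(-10))*sqrt(13) + 3373 = 3*(5/3)*sqrt(13) + 3373 = 5*sqrt(13) + 3373 = 3373 + 5*sqrt(13)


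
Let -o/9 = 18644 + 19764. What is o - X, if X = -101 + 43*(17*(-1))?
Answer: -344840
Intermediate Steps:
o = -345672 (o = -9*(18644 + 19764) = -9*38408 = -345672)
X = -832 (X = -101 + 43*(-17) = -101 - 731 = -832)
o - X = -345672 - 1*(-832) = -345672 + 832 = -344840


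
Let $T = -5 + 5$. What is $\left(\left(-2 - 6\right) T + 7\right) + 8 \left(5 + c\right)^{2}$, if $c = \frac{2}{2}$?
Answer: $295$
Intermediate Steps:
$c = 1$ ($c = 2 \cdot \frac{1}{2} = 1$)
$T = 0$
$\left(\left(-2 - 6\right) T + 7\right) + 8 \left(5 + c\right)^{2} = \left(\left(-2 - 6\right) 0 + 7\right) + 8 \left(5 + 1\right)^{2} = \left(\left(-2 - 6\right) 0 + 7\right) + 8 \cdot 6^{2} = \left(\left(-8\right) 0 + 7\right) + 8 \cdot 36 = \left(0 + 7\right) + 288 = 7 + 288 = 295$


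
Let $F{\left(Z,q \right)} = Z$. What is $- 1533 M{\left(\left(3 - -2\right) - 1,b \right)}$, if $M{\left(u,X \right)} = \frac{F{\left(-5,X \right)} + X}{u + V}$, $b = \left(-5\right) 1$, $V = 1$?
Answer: $3066$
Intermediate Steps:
$b = -5$
$M{\left(u,X \right)} = \frac{-5 + X}{1 + u}$ ($M{\left(u,X \right)} = \frac{-5 + X}{u + 1} = \frac{-5 + X}{1 + u}$)
$- 1533 M{\left(\left(3 - -2\right) - 1,b \right)} = - 1533 \frac{-5 - 5}{1 + \left(\left(3 - -2\right) - 1\right)} = - 1533 \frac{1}{1 + \left(\left(3 + 2\right) - 1\right)} \left(-10\right) = - 1533 \frac{1}{1 + \left(5 - 1\right)} \left(-10\right) = - 1533 \frac{1}{1 + 4} \left(-10\right) = - 1533 \cdot \frac{1}{5} \left(-10\right) = \left(-1533\right) \left(-2\right) = 3066$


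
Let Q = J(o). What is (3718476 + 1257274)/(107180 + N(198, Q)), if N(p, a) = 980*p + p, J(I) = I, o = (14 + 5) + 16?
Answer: 191375/11593 ≈ 16.508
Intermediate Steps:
o = 35 (o = 19 + 16 = 35)
Q = 35
N(p, a) = 981*p
(3718476 + 1257274)/(107180 + N(198, Q)) = (3718476 + 1257274)/(107180 + 981*198) = 4975750/(107180 + 194238) = 4975750/301418 = 4975750*(1/301418) = 191375/11593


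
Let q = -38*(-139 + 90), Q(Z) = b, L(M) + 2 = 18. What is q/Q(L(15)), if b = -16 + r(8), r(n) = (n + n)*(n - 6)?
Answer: 931/8 ≈ 116.38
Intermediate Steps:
r(n) = 2*n*(-6 + n) (r(n) = (2*n)*(-6 + n) = 2*n*(-6 + n))
L(M) = 16 (L(M) = -2 + 18 = 16)
b = 16 (b = -16 + 2*8*(-6 + 8) = -16 + 2*8*2 = -16 + 32 = 16)
Q(Z) = 16
q = 1862 (q = -38*(-49) = 1862)
q/Q(L(15)) = 1862/16 = 1862*(1/16) = 931/8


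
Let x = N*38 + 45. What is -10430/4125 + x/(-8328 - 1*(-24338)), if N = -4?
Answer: -6697027/2641650 ≈ -2.5352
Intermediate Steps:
x = -107 (x = -4*38 + 45 = -152 + 45 = -107)
-10430/4125 + x/(-8328 - 1*(-24338)) = -10430/4125 - 107/(-8328 - 1*(-24338)) = -10430*1/4125 - 107/(-8328 + 24338) = -2086/825 - 107/16010 = -6697027/2641650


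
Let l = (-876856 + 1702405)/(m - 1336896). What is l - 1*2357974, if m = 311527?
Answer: -2417794267955/1025369 ≈ -2.3580e+6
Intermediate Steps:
l = -825549/1025369 (l = (-876856 + 1702405)/(311527 - 1336896) = 825549/(-1025369) = 825549*(-1/1025369) = -825549/1025369 ≈ -0.80512)
l - 1*2357974 = -825549/1025369 - 1*2357974 = -825549/1025369 - 2357974 = -2417794267955/1025369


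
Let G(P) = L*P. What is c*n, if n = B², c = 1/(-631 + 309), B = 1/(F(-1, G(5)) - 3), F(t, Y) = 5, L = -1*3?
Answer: -1/1288 ≈ -0.00077640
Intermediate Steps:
L = -3
G(P) = -3*P
B = ½ (B = 1/(5 - 3) = 1/2 = ½ ≈ 0.50000)
c = -1/322 (c = 1/(-322) = -1/322 ≈ -0.0031056)
n = ¼ (n = (½)² = ¼ ≈ 0.25000)
c*n = -1/322*¼ = -1/1288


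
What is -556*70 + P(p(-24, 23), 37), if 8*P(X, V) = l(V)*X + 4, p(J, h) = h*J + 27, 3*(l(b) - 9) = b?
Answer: -80639/2 ≈ -40320.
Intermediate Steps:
l(b) = 9 + b/3
p(J, h) = 27 + J*h (p(J, h) = J*h + 27 = 27 + J*h)
P(X, V) = ½ + X*(9 + V/3)/8 (P(X, V) = ((9 + V/3)*X + 4)/8 = (X*(9 + V/3) + 4)/8 = (4 + X*(9 + V/3))/8 = ½ + X*(9 + V/3)/8)
-556*70 + P(p(-24, 23), 37) = -556*70 + (½ + (27 - 24*23)*(27 + 37)/24) = -38920 + (½ + (1/24)*(27 - 552)*64) = -38920 + (½ + (1/24)*(-525)*64) = -38920 + (½ - 1400) = -38920 - 2799/2 = -80639/2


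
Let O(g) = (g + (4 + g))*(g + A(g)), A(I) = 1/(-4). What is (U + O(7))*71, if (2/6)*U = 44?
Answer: 35997/2 ≈ 17999.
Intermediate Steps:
A(I) = -¼
U = 132 (U = 3*44 = 132)
O(g) = (4 + 2*g)*(-¼ + g) (O(g) = (g + (4 + g))*(g - ¼) = (4 + 2*g)*(-¼ + g))
(U + O(7))*71 = (132 + (-1 + 2*7² + (7/2)*7))*71 = (132 + (-1 + 2*49 + 49/2))*71 = (132 + (-1 + 98 + 49/2))*71 = (132 + 243/2)*71 = (507/2)*71 = 35997/2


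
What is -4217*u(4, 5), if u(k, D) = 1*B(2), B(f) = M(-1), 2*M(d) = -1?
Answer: 4217/2 ≈ 2108.5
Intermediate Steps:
M(d) = -½ (M(d) = (½)*(-1) = -½)
B(f) = -½
u(k, D) = -½ (u(k, D) = 1*(-½) = -½)
-4217*u(4, 5) = -4217*(-½) = 4217/2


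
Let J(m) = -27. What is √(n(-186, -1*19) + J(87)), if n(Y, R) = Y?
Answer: I*√213 ≈ 14.595*I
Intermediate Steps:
√(n(-186, -1*19) + J(87)) = √(-186 - 27) = √(-213) = I*√213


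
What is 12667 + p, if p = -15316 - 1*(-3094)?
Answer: 445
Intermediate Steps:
p = -12222 (p = -15316 + 3094 = -12222)
12667 + p = 12667 - 12222 = 445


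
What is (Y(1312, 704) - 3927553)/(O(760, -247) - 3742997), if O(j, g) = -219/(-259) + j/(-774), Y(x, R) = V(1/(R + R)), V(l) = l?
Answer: 554287951047159/528241939410944 ≈ 1.0493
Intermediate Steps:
Y(x, R) = 1/(2*R) (Y(x, R) = 1/(R + R) = 1/(2*R))
O(j, g) = 219/259 - j/774 (O(j, g) = -219*(-1/259) + j*(-1/774) = 219/259 - j/774)
(Y(1312, 704) - 3927553)/(O(760, -247) - 3742997) = ((½)/704 - 3927553)/((219/259 - 1/774*760) - 3742997) = ((½)*(1/704) - 3927553)/((219/259 - 380/387) - 3742997) = (1/1408 - 3927553)/(-13667/100233 - 3742997) = -5529994623/(1408*(-375171831968/100233)) = -5529994623/1408*(-100233/375171831968) = 554287951047159/528241939410944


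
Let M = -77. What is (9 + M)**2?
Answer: 4624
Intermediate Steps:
(9 + M)**2 = (9 - 77)**2 = (-68)**2 = 4624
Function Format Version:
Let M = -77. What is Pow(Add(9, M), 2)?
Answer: 4624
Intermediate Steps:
Pow(Add(9, M), 2) = Pow(Add(9, -77), 2) = Pow(-68, 2) = 4624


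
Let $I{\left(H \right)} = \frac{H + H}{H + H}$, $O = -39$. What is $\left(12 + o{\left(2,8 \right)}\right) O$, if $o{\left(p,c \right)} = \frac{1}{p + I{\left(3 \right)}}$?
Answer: $-481$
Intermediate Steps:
$I{\left(H \right)} = 1$ ($I{\left(H \right)} = \frac{2 H}{2 H} = 2 H \frac{1}{2 H} = 1$)
$o{\left(p,c \right)} = \frac{1}{1 + p}$ ($o{\left(p,c \right)} = \frac{1}{p + 1} = \frac{1}{1 + p}$)
$\left(12 + o{\left(2,8 \right)}\right) O = \left(12 + \frac{1}{1 + 2}\right) \left(-39\right) = \left(12 + \frac{1}{3}\right) \left(-39\right) = \frac{37}{3} \left(-39\right) = -481$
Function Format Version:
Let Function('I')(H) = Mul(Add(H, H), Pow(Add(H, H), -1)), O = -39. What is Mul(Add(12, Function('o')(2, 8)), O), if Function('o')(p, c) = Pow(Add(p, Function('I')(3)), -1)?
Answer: -481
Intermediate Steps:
Function('I')(H) = 1 (Function('I')(H) = Mul(Mul(2, H), Pow(Mul(2, H), -1)) = Mul(Mul(2, H), Mul(Rational(1, 2), Pow(H, -1))) = 1)
Function('o')(p, c) = Pow(Add(1, p), -1) (Function('o')(p, c) = Pow(Add(p, 1), -1) = Pow(Add(1, p), -1))
Mul(Add(12, Function('o')(2, 8)), O) = Mul(Add(12, Pow(Add(1, 2), -1)), -39) = Mul(Add(12, Pow(3, -1)), -39) = Mul(Add(12, Rational(1, 3)), -39) = Mul(Rational(37, 3), -39) = -481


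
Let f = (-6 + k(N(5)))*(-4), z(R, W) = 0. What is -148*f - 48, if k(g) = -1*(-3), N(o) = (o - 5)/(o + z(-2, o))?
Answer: -1824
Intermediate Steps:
N(o) = (-5 + o)/o (N(o) = (o - 5)/(o + 0) = (-5 + o)/o)
k(g) = 3
f = 12 (f = (-6 + 3)*(-4) = -3*(-4) = 12)
-148*f - 48 = -148*12 - 48 = -1776 - 48 = -1824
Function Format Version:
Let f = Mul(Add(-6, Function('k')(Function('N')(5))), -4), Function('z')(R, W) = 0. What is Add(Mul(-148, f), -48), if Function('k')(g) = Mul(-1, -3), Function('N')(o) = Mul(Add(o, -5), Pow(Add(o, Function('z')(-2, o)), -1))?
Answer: -1824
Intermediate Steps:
Function('N')(o) = Mul(Pow(o, -1), Add(-5, o)) (Function('N')(o) = Mul(Add(o, -5), Pow(Add(o, 0), -1)) = Mul(Add(-5, o), Pow(o, -1)) = Mul(Pow(o, -1), Add(-5, o)))
Function('k')(g) = 3
f = 12 (f = Mul(Add(-6, 3), -4) = Mul(-3, -4) = 12)
Add(Mul(-148, f), -48) = Add(Mul(-148, 12), -48) = Add(-1776, -48) = -1824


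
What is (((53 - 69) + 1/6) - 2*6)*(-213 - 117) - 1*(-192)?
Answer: 9377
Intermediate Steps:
(((53 - 69) + 1/6) - 2*6)*(-213 - 117) - 1*(-192) = ((-16 + 1/6) - 12)*(-330) + 192 = (-95/6 - 12)*(-330) + 192 = -167/6*(-330) + 192 = 9185 + 192 = 9377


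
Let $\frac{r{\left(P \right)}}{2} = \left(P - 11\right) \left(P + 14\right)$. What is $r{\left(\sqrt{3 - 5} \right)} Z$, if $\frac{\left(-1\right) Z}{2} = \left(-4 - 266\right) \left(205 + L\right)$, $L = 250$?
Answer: $-76658400 + 1474200 i \sqrt{2} \approx -7.6658 \cdot 10^{7} + 2.0848 \cdot 10^{6} i$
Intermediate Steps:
$r{\left(P \right)} = 2 \left(-11 + P\right) \left(14 + P\right)$ ($r{\left(P \right)} = 2 \left(P - 11\right) \left(P + 14\right) = 2 \left(-11 + P\right) \left(14 + P\right)$)
$Z = 245700$ ($Z = - 2 \left(-4 - 266\right) \left(205 + 250\right) = - 2 \left(\left(-270\right) 455\right) = \left(-2\right) \left(-122850\right) = 245700$)
$r{\left(\sqrt{3 - 5} \right)} Z = \left(-308 + 2 \left(\sqrt{3 - 5}\right)^{2} + 6 \sqrt{3 - 5}\right) 245700 = \left(-308 + 2 \left(\sqrt{-2}\right)^{2} + 6 \sqrt{-2}\right) 245700 = \left(-308 + 2 \left(i \sqrt{2}\right)^{2} + 6 i \sqrt{2}\right) 245700 = \left(-308 + 2 \left(-2\right) + 6 i \sqrt{2}\right) 245700 = \left(-308 - 4 + 6 i \sqrt{2}\right) 245700 = \left(-312 + 6 i \sqrt{2}\right) 245700 = -76658400 + 1474200 i \sqrt{2}$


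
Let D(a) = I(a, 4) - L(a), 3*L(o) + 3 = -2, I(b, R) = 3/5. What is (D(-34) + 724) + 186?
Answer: 13684/15 ≈ 912.27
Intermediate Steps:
I(b, R) = ⅗ (I(b, R) = 3*(⅕) = ⅗)
L(o) = -5/3 (L(o) = -1 + (⅓)*(-2) = -1 - ⅔ = -5/3)
D(a) = 34/15 (D(a) = ⅗ - 1*(-5/3) = ⅗ + 5/3 = 34/15)
(D(-34) + 724) + 186 = (34/15 + 724) + 186 = 10894/15 + 186 = 13684/15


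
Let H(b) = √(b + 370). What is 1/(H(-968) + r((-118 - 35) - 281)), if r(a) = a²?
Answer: 94178/17738991667 - I*√598/35477983334 ≈ 5.3091e-6 - 6.8927e-10*I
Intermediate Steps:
H(b) = √(370 + b)
1/(H(-968) + r((-118 - 35) - 281)) = 1/(√(370 - 968) + ((-118 - 35) - 281)²) = 1/(√(-598) + (-153 - 281)²) = 1/(I*√598 + (-434)²) = 1/(I*√598 + 188356) = 1/(188356 + I*√598)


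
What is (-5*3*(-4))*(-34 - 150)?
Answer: -11040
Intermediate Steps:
(-5*3*(-4))*(-34 - 150) = -15*(-4)*(-184) = 60*(-184) = -11040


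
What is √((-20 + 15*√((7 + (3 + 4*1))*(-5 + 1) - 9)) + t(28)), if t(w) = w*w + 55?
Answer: √(819 + 15*I*√65) ≈ 28.696 + 2.1072*I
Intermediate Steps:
t(w) = 55 + w² (t(w) = w² + 55 = 55 + w²)
√((-20 + 15*√((7 + (3 + 4*1))*(-5 + 1) - 9)) + t(28)) = √((-20 + 15*√((7 + (3 + 4*1))*(-5 + 1) - 9)) + (55 + 28²)) = √((-20 + 15*√((7 + (3 + 4))*(-4) - 9)) + (55 + 784)) = √((-20 + 15*√((7 + 7)*(-4) - 9)) + 839) = √((-20 + 15*√(14*(-4) - 9)) + 839) = √((-20 + 15*√(-56 - 9)) + 839) = √((-20 + 15*√(-65)) + 839) = √((-20 + 15*(I*√65)) + 839) = √((-20 + 15*I*√65) + 839) = √(819 + 15*I*√65)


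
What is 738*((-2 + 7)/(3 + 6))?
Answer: 410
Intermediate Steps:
738*((-2 + 7)/(3 + 6)) = 738*(5/9) = 410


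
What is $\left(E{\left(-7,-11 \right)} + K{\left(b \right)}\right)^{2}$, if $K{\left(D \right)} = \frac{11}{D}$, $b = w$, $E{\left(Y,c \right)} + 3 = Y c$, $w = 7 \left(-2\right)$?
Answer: $\frac{1050625}{196} \approx 5360.3$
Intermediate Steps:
$w = -14$
$E{\left(Y,c \right)} = -3 + Y c$
$b = -14$
$\left(E{\left(-7,-11 \right)} + K{\left(b \right)}\right)^{2} = \left(\left(-3 - -77\right) + \frac{11}{-14}\right)^{2} = \left(\left(-3 + 77\right) + 11 \left(- \frac{1}{14}\right)\right)^{2} = \left(74 - \frac{11}{14}\right)^{2} = \left(\frac{1025}{14}\right)^{2} = \frac{1050625}{196}$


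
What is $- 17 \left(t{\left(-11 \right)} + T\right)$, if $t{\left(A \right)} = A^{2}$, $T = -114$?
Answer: $-119$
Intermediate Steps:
$- 17 \left(t{\left(-11 \right)} + T\right) = - 17 \left(\left(-11\right)^{2} - 114\right) = - 17 \left(121 - 114\right) = \left(-17\right) 7 = -119$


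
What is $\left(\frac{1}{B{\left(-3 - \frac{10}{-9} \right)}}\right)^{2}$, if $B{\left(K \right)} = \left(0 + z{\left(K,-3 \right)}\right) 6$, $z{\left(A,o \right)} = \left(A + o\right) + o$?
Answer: $\frac{9}{20164} \approx 0.00044634$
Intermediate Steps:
$z{\left(A,o \right)} = A + 2 o$
$B{\left(K \right)} = -36 + 6 K$ ($B{\left(K \right)} = \left(0 + \left(K + 2 \left(-3\right)\right)\right) 6 = \left(0 + \left(K - 6\right)\right) 6 = \left(0 + \left(-6 + K\right)\right) 6 = \left(-6 + K\right) 6 = -36 + 6 K$)
$\left(\frac{1}{B{\left(-3 - \frac{10}{-9} \right)}}\right)^{2} = \left(\frac{1}{-36 + 6 \left(-3 - \frac{10}{-9}\right)}\right)^{2} = \left(\frac{1}{-36 + 6 \left(-3 - 10 \left(- \frac{1}{9}\right)\right)}\right)^{2} = \left(\frac{1}{-36 + 6 \left(-3 - - \frac{10}{9}\right)}\right)^{2} = \left(\frac{1}{-36 + 6 \left(-3 + \frac{10}{9}\right)}\right)^{2} = \left(\frac{1}{-36 + 6 \left(- \frac{17}{9}\right)}\right)^{2} = \left(\frac{1}{-36 - \frac{34}{3}}\right)^{2} = \left(\frac{1}{- \frac{142}{3}}\right)^{2} = \left(- \frac{3}{142}\right)^{2} = \frac{9}{20164}$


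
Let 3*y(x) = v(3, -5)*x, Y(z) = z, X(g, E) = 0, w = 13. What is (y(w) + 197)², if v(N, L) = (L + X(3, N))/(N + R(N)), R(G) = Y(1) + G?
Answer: 16581184/441 ≈ 37599.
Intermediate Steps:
R(G) = 1 + G
v(N, L) = L/(1 + 2*N) (v(N, L) = (L + 0)/(N + (1 + N)) = L/(1 + 2*N))
y(x) = -5*x/21 (y(x) = ((-5/(1 + 2*3))*x)/3 = ((-5/(1 + 6))*x)/3 = ((-5/7)*x)/3 = ((-5*⅐)*x)/3 = (-5*x/7)/3 = -5*x/21)
(y(w) + 197)² = (-5/21*13 + 197)² = (-65/21 + 197)² = (4072/21)² = 16581184/441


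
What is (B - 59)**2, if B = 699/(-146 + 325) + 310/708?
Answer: 11995160340409/4015249956 ≈ 2987.4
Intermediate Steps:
B = 275191/63366 (B = 699/179 + 310*(1/708) = 699*(1/179) + 155/354 = 699/179 + 155/354 = 275191/63366 ≈ 4.3429)
(B - 59)**2 = (275191/63366 - 59)**2 = (-3463403/63366)**2 = 11995160340409/4015249956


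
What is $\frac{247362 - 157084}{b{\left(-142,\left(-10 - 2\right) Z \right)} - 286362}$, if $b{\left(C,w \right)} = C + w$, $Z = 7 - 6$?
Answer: $- \frac{45139}{143258} \approx -0.31509$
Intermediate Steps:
$Z = 1$
$\frac{247362 - 157084}{b{\left(-142,\left(-10 - 2\right) Z \right)} - 286362} = \frac{247362 - 157084}{\left(-142 + \left(-10 - 2\right) 1\right) - 286362} = \frac{90278}{\left(-142 - 12\right) - 286362} = \frac{90278}{-154 - 286362} = \frac{90278}{-286516} = 90278 \left(- \frac{1}{286516}\right) = - \frac{45139}{143258}$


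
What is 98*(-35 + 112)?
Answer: 7546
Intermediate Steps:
98*(-35 + 112) = 98*77 = 7546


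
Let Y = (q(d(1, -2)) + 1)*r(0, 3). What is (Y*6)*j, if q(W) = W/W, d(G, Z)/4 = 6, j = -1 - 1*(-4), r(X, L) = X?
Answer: 0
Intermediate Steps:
j = 3 (j = -1 + 4 = 3)
d(G, Z) = 24 (d(G, Z) = 4*6 = 24)
q(W) = 1
Y = 0 (Y = (1 + 1)*0 = 2*0 = 0)
(Y*6)*j = (0*6)*3 = 0*3 = 0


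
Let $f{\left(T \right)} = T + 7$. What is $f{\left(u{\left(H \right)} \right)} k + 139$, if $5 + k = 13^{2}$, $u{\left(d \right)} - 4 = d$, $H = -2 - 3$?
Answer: $1123$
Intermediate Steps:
$H = -5$ ($H = -2 - 3 = -5$)
$u{\left(d \right)} = 4 + d$
$f{\left(T \right)} = 7 + T$
$k = 164$ ($k = -5 + 13^{2} = -5 + 169 = 164$)
$f{\left(u{\left(H \right)} \right)} k + 139 = \left(7 + \left(4 - 5\right)\right) 164 + 139 = \left(7 - 1\right) 164 + 139 = 6 \cdot 164 + 139 = 984 + 139 = 1123$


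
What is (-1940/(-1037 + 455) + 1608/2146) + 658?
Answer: 2131244/3219 ≈ 662.08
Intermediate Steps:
(-1940/(-1037 + 455) + 1608/2146) + 658 = (-1940/(-582) + 1608*(1/2146)) + 658 = (-1940*(-1/582) + 804/1073) + 658 = (10/3 + 804/1073) + 658 = 13142/3219 + 658 = 2131244/3219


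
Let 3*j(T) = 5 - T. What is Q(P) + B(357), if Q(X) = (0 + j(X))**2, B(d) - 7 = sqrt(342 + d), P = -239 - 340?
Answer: 341119/9 + sqrt(699) ≈ 37929.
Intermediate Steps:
j(T) = 5/3 - T/3 (j(T) = (5 - T)/3 = 5/3 - T/3)
P = -579
B(d) = 7 + sqrt(342 + d)
Q(X) = (5/3 - X/3)**2 (Q(X) = (0 + (5/3 - X/3))**2 = (5/3 - X/3)**2)
Q(P) + B(357) = (-5 - 579)**2/9 + (7 + sqrt(342 + 357)) = (1/9)*(-584)**2 + (7 + sqrt(699)) = (1/9)*341056 + (7 + sqrt(699)) = 341056/9 + (7 + sqrt(699)) = 341119/9 + sqrt(699)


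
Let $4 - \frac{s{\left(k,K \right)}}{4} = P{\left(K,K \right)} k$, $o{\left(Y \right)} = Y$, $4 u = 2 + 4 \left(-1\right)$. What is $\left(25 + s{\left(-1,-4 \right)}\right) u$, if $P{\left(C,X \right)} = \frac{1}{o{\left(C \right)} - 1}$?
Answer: $- \frac{201}{10} \approx -20.1$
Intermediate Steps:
$u = - \frac{1}{2}$ ($u = \frac{2 + 4 \left(-1\right)}{4} = \frac{2 - 4}{4} = \frac{1}{4} \left(-2\right) = - \frac{1}{2} \approx -0.5$)
$P{\left(C,X \right)} = \frac{1}{-1 + C}$ ($P{\left(C,X \right)} = \frac{1}{C - 1} = \frac{1}{-1 + C}$)
$s{\left(k,K \right)} = 16 - \frac{4 k}{-1 + K}$ ($s{\left(k,K \right)} = 16 - 4 \frac{k}{-1 + K} = 16 - \frac{4 k}{-1 + K}$)
$\left(25 + s{\left(-1,-4 \right)}\right) u = \left(25 + \frac{4 \left(-4 - -1 + 4 \left(-4\right)\right)}{-1 - 4}\right) \left(- \frac{1}{2}\right) = \left(25 + \frac{4 \left(-4 + 1 - 16\right)}{-5}\right) \left(- \frac{1}{2}\right) = \left(25 + 4 \left(- \frac{1}{5}\right) \left(-19\right)\right) \left(- \frac{1}{2}\right) = \left(25 + \frac{76}{5}\right) \left(- \frac{1}{2}\right) = \frac{201}{5} \left(- \frac{1}{2}\right) = - \frac{201}{10}$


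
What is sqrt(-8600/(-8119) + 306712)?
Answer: 8*sqrt(315905637813)/8119 ≈ 553.82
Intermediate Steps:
sqrt(-8600/(-8119) + 306712) = sqrt(-8600*(-1/8119) + 306712) = sqrt(8600/8119 + 306712) = sqrt(2490203328/8119) = 8*sqrt(315905637813)/8119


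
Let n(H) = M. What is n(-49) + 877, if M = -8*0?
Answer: 877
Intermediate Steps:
M = 0
n(H) = 0
n(-49) + 877 = 0 + 877 = 877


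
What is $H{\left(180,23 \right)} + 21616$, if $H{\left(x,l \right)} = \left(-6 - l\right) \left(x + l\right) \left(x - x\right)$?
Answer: $21616$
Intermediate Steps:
$H{\left(x,l \right)} = 0$ ($H{\left(x,l \right)} = \left(-6 - l\right) \left(l + x\right) 0 = 0$)
$H{\left(180,23 \right)} + 21616 = 0 + 21616 = 21616$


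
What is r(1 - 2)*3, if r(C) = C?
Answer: -3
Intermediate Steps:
r(1 - 2)*3 = (1 - 2)*3 = -1*3 = -3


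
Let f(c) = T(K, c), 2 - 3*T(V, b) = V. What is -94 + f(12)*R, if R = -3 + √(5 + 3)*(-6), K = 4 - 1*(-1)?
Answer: -91 + 12*√2 ≈ -74.029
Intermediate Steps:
K = 5 (K = 4 + 1 = 5)
T(V, b) = ⅔ - V/3
f(c) = -1 (f(c) = ⅔ - ⅓*5 = ⅔ - 5/3 = -1)
R = -3 - 12*√2 (R = -3 + √8*(-6) = -3 + (2*√2)*(-6) = -3 - 12*√2 ≈ -19.971)
-94 + f(12)*R = -94 - (-3 - 12*√2) = -94 + (3 + 12*√2) = -91 + 12*√2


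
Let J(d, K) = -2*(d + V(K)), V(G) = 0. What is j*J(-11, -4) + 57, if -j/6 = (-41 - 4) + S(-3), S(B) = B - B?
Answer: 5997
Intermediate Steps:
J(d, K) = -2*d (J(d, K) = -2*(d + 0) = -2*d)
S(B) = 0
j = 270 (j = -6*((-41 - 4) + 0) = -6*(-45 + 0) = -6*(-45) = 270)
j*J(-11, -4) + 57 = 270*(-2*(-11)) + 57 = 270*22 + 57 = 5940 + 57 = 5997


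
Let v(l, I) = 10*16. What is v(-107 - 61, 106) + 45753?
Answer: 45913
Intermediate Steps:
v(l, I) = 160
v(-107 - 61, 106) + 45753 = 160 + 45753 = 45913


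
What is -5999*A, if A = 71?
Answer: -425929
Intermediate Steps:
-5999*A = -5999*71 = -425929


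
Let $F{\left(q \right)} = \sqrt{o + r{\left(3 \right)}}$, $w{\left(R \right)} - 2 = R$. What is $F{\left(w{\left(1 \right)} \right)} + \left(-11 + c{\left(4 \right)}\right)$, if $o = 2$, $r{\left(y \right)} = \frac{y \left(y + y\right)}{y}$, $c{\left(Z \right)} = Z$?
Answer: $-7 + 2 \sqrt{2} \approx -4.1716$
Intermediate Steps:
$w{\left(R \right)} = 2 + R$
$r{\left(y \right)} = 2 y$ ($r{\left(y \right)} = \frac{y 2 y}{y} = \frac{2 y^{2}}{y} = 2 y$)
$F{\left(q \right)} = 2 \sqrt{2}$ ($F{\left(q \right)} = \sqrt{2 + 2 \cdot 3} = \sqrt{2 + 6} = \sqrt{8} = 2 \sqrt{2}$)
$F{\left(w{\left(1 \right)} \right)} + \left(-11 + c{\left(4 \right)}\right) = 2 \sqrt{2} + \left(-11 + 4\right) = 2 \sqrt{2} - 7 = -7 + 2 \sqrt{2}$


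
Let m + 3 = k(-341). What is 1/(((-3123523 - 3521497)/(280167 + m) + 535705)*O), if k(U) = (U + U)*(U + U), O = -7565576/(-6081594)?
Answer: 283283689317/188783753157212470 ≈ 1.5006e-6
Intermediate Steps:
O = 3782788/3040797 (O = -7565576*(-1/6081594) = 3782788/3040797 ≈ 1.2440)
k(U) = 4*U² (k(U) = (2*U)*(2*U) = 4*U²)
m = 465121 (m = -3 + 4*(-341)² = -3 + 4*116281 = -3 + 465124 = 465121)
1/(((-3123523 - 3521497)/(280167 + m) + 535705)*O) = 1/(((-3123523 - 3521497)/(280167 + 465121) + 535705)*(3782788/3040797)) = (3040797/3782788)/(-6645020/745288 + 535705) = (3040797/3782788)/(-6645020*1/745288 + 535705) = (3040797/3782788)/(-1661255/186322 + 535705) = (3040797/3782788)/(99811965755/186322) = (186322/99811965755)*(3040797/3782788) = 283283689317/188783753157212470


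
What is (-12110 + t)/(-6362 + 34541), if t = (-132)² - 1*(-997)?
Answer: 6311/28179 ≈ 0.22396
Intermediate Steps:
t = 18421 (t = 17424 + 997 = 18421)
(-12110 + t)/(-6362 + 34541) = (-12110 + 18421)/(-6362 + 34541) = 6311/28179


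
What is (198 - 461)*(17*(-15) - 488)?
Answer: 195409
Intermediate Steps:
(198 - 461)*(17*(-15) - 488) = -263*(-255 - 488) = -263*(-743) = 195409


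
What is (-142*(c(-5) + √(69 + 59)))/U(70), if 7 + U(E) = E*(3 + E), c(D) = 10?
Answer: -1420/5103 - 1136*√2/5103 ≈ -0.59309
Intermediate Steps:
U(E) = -7 + E*(3 + E)
(-142*(c(-5) + √(69 + 59)))/U(70) = (-142*(10 + √(69 + 59)))/(-7 + 70² + 3*70) = (-142*(10 + √128))/(-7 + 4900 + 210) = -142*(10 + 8*√2)/5103 = (-1420 - 1136*√2)*(1/5103) = -1420/5103 - 1136*√2/5103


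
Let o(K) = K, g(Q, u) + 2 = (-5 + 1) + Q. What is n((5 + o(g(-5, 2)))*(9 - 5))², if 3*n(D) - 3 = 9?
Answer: 16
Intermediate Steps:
g(Q, u) = -6 + Q (g(Q, u) = -2 + ((-5 + 1) + Q) = -2 + (-4 + Q) = -6 + Q)
n(D) = 4 (n(D) = 1 + (⅓)*9 = 1 + 3 = 4)
n((5 + o(g(-5, 2)))*(9 - 5))² = 4² = 16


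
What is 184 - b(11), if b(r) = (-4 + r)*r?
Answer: 107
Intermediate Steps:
b(r) = r*(-4 + r)
184 - b(11) = 184 - 11*(-4 + 11) = 184 - 11*7 = 184 - 1*77 = 184 - 77 = 107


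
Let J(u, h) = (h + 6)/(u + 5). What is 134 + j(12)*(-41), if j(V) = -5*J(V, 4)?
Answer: 4328/17 ≈ 254.59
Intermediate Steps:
J(u, h) = (6 + h)/(5 + u)
j(V) = -50/(5 + V) (j(V) = -5*(6 + 4)/(5 + V) = -5*10/(5 + V) = -50/(5 + V))
134 + j(12)*(-41) = 134 - 50/(5 + 12)*(-41) = 134 - 50/17*(-41) = 134 + 2050/17 = 4328/17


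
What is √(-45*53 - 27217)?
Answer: 19*I*√82 ≈ 172.05*I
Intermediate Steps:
√(-45*53 - 27217) = √(-2385 - 27217) = √(-29602) = 19*I*√82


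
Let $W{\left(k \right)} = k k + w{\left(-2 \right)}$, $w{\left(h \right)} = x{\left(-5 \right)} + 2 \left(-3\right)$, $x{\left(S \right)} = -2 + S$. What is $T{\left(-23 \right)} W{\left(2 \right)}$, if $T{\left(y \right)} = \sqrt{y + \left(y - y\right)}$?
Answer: $- 9 i \sqrt{23} \approx - 43.162 i$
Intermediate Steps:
$w{\left(h \right)} = -13$ ($w{\left(h \right)} = \left(-2 - 5\right) + 2 \left(-3\right) = -7 - 6 = -13$)
$W{\left(k \right)} = -13 + k^{2}$ ($W{\left(k \right)} = k k - 13 = k^{2} - 13 = -13 + k^{2}$)
$T{\left(y \right)} = \sqrt{y}$ ($T{\left(y \right)} = \sqrt{y + 0} = \sqrt{y}$)
$T{\left(-23 \right)} W{\left(2 \right)} = \sqrt{-23} \left(-13 + 2^{2}\right) = i \sqrt{23} \left(-13 + 4\right) = i \sqrt{23} \left(-9\right) = - 9 i \sqrt{23}$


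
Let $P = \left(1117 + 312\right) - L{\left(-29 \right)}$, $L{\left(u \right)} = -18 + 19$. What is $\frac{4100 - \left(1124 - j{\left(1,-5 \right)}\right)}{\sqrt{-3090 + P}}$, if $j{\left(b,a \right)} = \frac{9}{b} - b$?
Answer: $- \frac{1492 i \sqrt{1662}}{831} \approx - 73.195 i$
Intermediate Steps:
$L{\left(u \right)} = 1$
$P = 1428$ ($P = \left(1117 + 312\right) - 1 = 1429 - 1 = 1428$)
$j{\left(b,a \right)} = - b + \frac{9}{b}$
$\frac{4100 - \left(1124 - j{\left(1,-5 \right)}\right)}{\sqrt{-3090 + P}} = \frac{4100 - \left(1124 - \left(\left(-1\right) 1 + \frac{9}{1}\right)\right)}{\sqrt{-3090 + 1428}} = \frac{4100 - \left(1124 - \left(-1 + 9 \cdot 1\right)\right)}{\sqrt{-1662}} = \frac{4100 - \left(1124 - \left(-1 + 9\right)\right)}{i \sqrt{1662}} = \left(4100 - \left(1124 - 8\right)\right) \left(- \frac{i \sqrt{1662}}{1662}\right) = \left(4100 - 1116\right) \left(- \frac{i \sqrt{1662}}{1662}\right) = 2984 \left(- \frac{i \sqrt{1662}}{1662}\right) = - \frac{1492 i \sqrt{1662}}{831}$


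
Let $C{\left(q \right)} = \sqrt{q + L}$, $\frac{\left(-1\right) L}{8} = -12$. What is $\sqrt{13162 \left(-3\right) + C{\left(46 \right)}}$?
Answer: $\sqrt{-39486 + \sqrt{142}} \approx 198.68 i$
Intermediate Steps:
$L = 96$ ($L = \left(-8\right) \left(-12\right) = 96$)
$C{\left(q \right)} = \sqrt{96 + q}$ ($C{\left(q \right)} = \sqrt{q + 96} = \sqrt{96 + q}$)
$\sqrt{13162 \left(-3\right) + C{\left(46 \right)}} = \sqrt{13162 \left(-3\right) + \sqrt{96 + 46}} = \sqrt{-39486 + \sqrt{142}}$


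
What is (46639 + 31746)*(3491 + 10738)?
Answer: 1115340165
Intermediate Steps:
(46639 + 31746)*(3491 + 10738) = 78385*14229 = 1115340165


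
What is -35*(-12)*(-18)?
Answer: -7560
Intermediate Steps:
-35*(-12)*(-18) = 420*(-18) = -7560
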